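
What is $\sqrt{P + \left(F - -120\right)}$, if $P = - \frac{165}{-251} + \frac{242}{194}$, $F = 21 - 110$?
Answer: $\frac{\sqrt{19505185151}}{24347} \approx 5.7363$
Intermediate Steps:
$F = -89$
$P = \frac{46376}{24347}$ ($P = \left(-165\right) \left(- \frac{1}{251}\right) + 242 \cdot \frac{1}{194} = \frac{165}{251} + \frac{121}{97} = \frac{46376}{24347} \approx 1.9048$)
$\sqrt{P + \left(F - -120\right)} = \sqrt{\frac{46376}{24347} - -31} = \sqrt{\frac{46376}{24347} + \left(-89 + 120\right)} = \sqrt{\frac{46376}{24347} + 31} = \sqrt{\frac{801133}{24347}} = \frac{\sqrt{19505185151}}{24347}$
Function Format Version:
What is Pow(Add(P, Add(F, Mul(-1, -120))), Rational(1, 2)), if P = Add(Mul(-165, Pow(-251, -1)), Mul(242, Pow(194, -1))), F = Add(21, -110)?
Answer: Mul(Rational(1, 24347), Pow(19505185151, Rational(1, 2))) ≈ 5.7363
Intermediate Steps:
F = -89
P = Rational(46376, 24347) (P = Add(Mul(-165, Rational(-1, 251)), Mul(242, Rational(1, 194))) = Add(Rational(165, 251), Rational(121, 97)) = Rational(46376, 24347) ≈ 1.9048)
Pow(Add(P, Add(F, Mul(-1, -120))), Rational(1, 2)) = Pow(Add(Rational(46376, 24347), Add(-89, Mul(-1, -120))), Rational(1, 2)) = Pow(Add(Rational(46376, 24347), Add(-89, 120)), Rational(1, 2)) = Pow(Add(Rational(46376, 24347), 31), Rational(1, 2)) = Pow(Rational(801133, 24347), Rational(1, 2)) = Mul(Rational(1, 24347), Pow(19505185151, Rational(1, 2)))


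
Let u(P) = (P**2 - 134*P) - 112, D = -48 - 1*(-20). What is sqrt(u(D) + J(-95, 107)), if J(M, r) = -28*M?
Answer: 2*sqrt(1771) ≈ 84.167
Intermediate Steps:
D = -28 (D = -48 + 20 = -28)
u(P) = -112 + P**2 - 134*P
sqrt(u(D) + J(-95, 107)) = sqrt((-112 + (-28)**2 - 134*(-28)) - 28*(-95)) = sqrt((-112 + 784 + 3752) + 2660) = sqrt(4424 + 2660) = sqrt(7084) = 2*sqrt(1771)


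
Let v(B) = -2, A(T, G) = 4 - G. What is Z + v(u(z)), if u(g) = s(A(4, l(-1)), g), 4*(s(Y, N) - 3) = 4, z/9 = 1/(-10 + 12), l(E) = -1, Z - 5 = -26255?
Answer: -26252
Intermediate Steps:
Z = -26250 (Z = 5 - 26255 = -26250)
z = 9/2 (z = 9/(-10 + 12) = 9/2 ≈ 4.5000)
s(Y, N) = 4 (s(Y, N) = 3 + (¼)*4 = 3 + 1 = 4)
u(g) = 4
Z + v(u(z)) = -26250 - 2 = -26252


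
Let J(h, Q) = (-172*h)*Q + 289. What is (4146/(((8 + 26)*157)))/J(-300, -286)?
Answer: -2073/39387263059 ≈ -5.2631e-8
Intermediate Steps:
J(h, Q) = 289 - 172*Q*h (J(h, Q) = -172*Q*h + 289 = 289 - 172*Q*h)
(4146/(((8 + 26)*157)))/J(-300, -286) = (4146/(((8 + 26)*157)))/(289 - 172*(-286)*(-300)) = (4146/((34*157)))/(289 - 14757600) = (4146/5338)/(-14757311) = (4146*(1/5338))*(-1/14757311) = (2073/2669)*(-1/14757311) = -2073/39387263059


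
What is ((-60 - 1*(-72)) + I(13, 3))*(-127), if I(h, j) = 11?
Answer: -2921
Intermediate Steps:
((-60 - 1*(-72)) + I(13, 3))*(-127) = ((-60 - 1*(-72)) + 11)*(-127) = ((-60 + 72) + 11)*(-127) = (12 + 11)*(-127) = 23*(-127) = -2921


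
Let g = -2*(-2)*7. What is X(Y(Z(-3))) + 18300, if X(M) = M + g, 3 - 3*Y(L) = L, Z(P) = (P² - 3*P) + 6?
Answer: 18321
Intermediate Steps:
Z(P) = 6 + P² - 3*P
Y(L) = 1 - L/3
g = 28 (g = 4*7 = 28)
X(M) = 28 + M (X(M) = M + 28 = 28 + M)
X(Y(Z(-3))) + 18300 = (28 + (1 - (6 + (-3)² - 3*(-3))/3)) + 18300 = (28 + (1 - (6 + 9 + 9)/3)) + 18300 = (28 + (1 - ⅓*24)) + 18300 = (28 + (1 - 8)) + 18300 = (28 - 7) + 18300 = 21 + 18300 = 18321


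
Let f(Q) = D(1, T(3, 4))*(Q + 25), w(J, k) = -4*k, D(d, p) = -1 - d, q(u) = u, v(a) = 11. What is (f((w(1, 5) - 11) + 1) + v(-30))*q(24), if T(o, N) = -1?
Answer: 504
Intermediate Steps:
f(Q) = -50 - 2*Q (f(Q) = (-1 - 1*1)*(Q + 25) = (-1 - 1)*(25 + Q) = -2*(25 + Q) = -50 - 2*Q)
(f((w(1, 5) - 11) + 1) + v(-30))*q(24) = ((-50 - 2*((-4*5 - 11) + 1)) + 11)*24 = ((-50 - 2*((-20 - 11) + 1)) + 11)*24 = ((-50 - 2*(-31 + 1)) + 11)*24 = ((-50 - 2*(-30)) + 11)*24 = ((-50 + 60) + 11)*24 = (10 + 11)*24 = 21*24 = 504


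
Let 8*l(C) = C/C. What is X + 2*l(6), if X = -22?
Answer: -87/4 ≈ -21.750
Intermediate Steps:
l(C) = ⅛ (l(C) = (C/C)/8 = (⅛)*1 = ⅛)
X + 2*l(6) = -22 + 2*(⅛) = -22 + ¼ = -87/4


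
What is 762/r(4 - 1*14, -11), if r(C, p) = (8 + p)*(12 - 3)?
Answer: -254/9 ≈ -28.222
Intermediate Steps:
r(C, p) = 72 + 9*p (r(C, p) = (8 + p)*9 = 72 + 9*p)
762/r(4 - 1*14, -11) = 762/(72 + 9*(-11)) = 762/(72 - 99) = 762/(-27) = 762*(-1/27) = -254/9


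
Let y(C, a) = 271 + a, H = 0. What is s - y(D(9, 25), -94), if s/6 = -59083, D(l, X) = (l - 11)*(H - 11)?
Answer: -354675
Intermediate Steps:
D(l, X) = 121 - 11*l (D(l, X) = (l - 11)*(0 - 11) = (-11 + l)*(-11) = 121 - 11*l)
s = -354498 (s = 6*(-59083) = -354498)
s - y(D(9, 25), -94) = -354498 - (271 - 94) = -354498 - 1*177 = -354498 - 177 = -354675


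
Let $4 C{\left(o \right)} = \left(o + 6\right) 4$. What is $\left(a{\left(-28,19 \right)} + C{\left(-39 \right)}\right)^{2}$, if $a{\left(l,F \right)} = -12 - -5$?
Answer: $1600$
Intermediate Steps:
$a{\left(l,F \right)} = -7$ ($a{\left(l,F \right)} = -12 + 5 = -7$)
$C{\left(o \right)} = 6 + o$ ($C{\left(o \right)} = \frac{\left(o + 6\right) 4}{4} = \frac{\left(6 + o\right) 4}{4} = \frac{24 + 4 o}{4} = 6 + o$)
$\left(a{\left(-28,19 \right)} + C{\left(-39 \right)}\right)^{2} = \left(-7 + \left(6 - 39\right)\right)^{2} = \left(-7 - 33\right)^{2} = \left(-40\right)^{2} = 1600$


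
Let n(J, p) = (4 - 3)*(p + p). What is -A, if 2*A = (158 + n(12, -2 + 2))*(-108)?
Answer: 8532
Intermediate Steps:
n(J, p) = 2*p (n(J, p) = 1*(2*p) = 2*p)
A = -8532 (A = ((158 + 2*(-2 + 2))*(-108))/2 = ((158 + 2*0)*(-108))/2 = ((158 + 0)*(-108))/2 = (158*(-108))/2 = (½)*(-17064) = -8532)
-A = -1*(-8532) = 8532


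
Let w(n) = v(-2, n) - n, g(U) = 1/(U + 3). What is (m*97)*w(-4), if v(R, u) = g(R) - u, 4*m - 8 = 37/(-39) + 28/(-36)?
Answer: 35599/26 ≈ 1369.2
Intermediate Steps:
g(U) = 1/(3 + U)
m = 367/234 (m = 2 + (37/(-39) + 28/(-36))/4 = 2 + (37*(-1/39) + 28*(-1/36))/4 = 2 + (-37/39 - 7/9)/4 = 2 + (1/4)*(-202/117) = 2 - 101/234 = 367/234 ≈ 1.5684)
v(R, u) = 1/(3 + R) - u
w(n) = 1 - 2*n (w(n) = (1 - n*(3 - 2))/(3 - 2) - n = (1 - 1*n*1)/1 - n = 1*(1 - n) - n = (1 - n) - n = 1 - 2*n)
(m*97)*w(-4) = ((367/234)*97)*(1 - 2*(-4)) = 35599*(1 + 8)/234 = (35599/234)*9 = 35599/26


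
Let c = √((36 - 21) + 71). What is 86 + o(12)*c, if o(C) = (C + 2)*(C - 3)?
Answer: 86 + 126*√86 ≈ 1254.5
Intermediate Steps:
o(C) = (-3 + C)*(2 + C) (o(C) = (2 + C)*(-3 + C) = (-3 + C)*(2 + C))
c = √86 (c = √(15 + 71) = √86 ≈ 9.2736)
86 + o(12)*c = 86 + (-6 + 12² - 1*12)*√86 = 86 + (-6 + 144 - 12)*√86 = 86 + 126*√86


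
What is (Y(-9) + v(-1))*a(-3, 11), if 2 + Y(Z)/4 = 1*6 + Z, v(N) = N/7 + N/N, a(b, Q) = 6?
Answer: -804/7 ≈ -114.86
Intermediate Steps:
v(N) = 1 + N/7 (v(N) = N*(⅐) + 1 = N/7 + 1 = 1 + N/7)
Y(Z) = 16 + 4*Z (Y(Z) = -8 + 4*(1*6 + Z) = -8 + 4*(6 + Z) = -8 + (24 + 4*Z) = 16 + 4*Z)
(Y(-9) + v(-1))*a(-3, 11) = ((16 + 4*(-9)) + (1 + (⅐)*(-1)))*6 = ((16 - 36) + (1 - ⅐))*6 = (-20 + 6/7)*6 = -134/7*6 = -804/7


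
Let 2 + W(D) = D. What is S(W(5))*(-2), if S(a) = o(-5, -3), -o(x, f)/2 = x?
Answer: -20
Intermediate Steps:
o(x, f) = -2*x
W(D) = -2 + D
S(a) = 10 (S(a) = -2*(-5) = 10)
S(W(5))*(-2) = 10*(-2) = -20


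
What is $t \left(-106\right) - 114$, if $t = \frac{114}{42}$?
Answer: $- \frac{2812}{7} \approx -401.71$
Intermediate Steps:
$t = \frac{19}{7}$ ($t = 114 \cdot \frac{1}{42} = \frac{19}{7} \approx 2.7143$)
$t \left(-106\right) - 114 = \frac{19}{7} \left(-106\right) - 114 = - \frac{2014}{7} - 114 = - \frac{2812}{7}$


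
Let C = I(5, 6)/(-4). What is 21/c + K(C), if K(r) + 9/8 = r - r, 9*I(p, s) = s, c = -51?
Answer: -209/136 ≈ -1.5368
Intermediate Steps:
I(p, s) = s/9
C = -⅙ (C = ((⅑)*6)/(-4) = (⅔)*(-¼) = -⅙ ≈ -0.16667)
K(r) = -9/8 (K(r) = -9/8 + (r - r) = -9/8 + 0 = -9/8)
21/c + K(C) = 21/(-51) - 9/8 = 21*(-1/51) - 9/8 = -7/17 - 9/8 = -209/136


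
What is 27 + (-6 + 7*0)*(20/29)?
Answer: 663/29 ≈ 22.862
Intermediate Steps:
27 + (-6 + 7*0)*(20/29) = 27 + (-6 + 0)*(20*(1/29)) = 27 - 6*20/29 = 27 - 120/29 = 663/29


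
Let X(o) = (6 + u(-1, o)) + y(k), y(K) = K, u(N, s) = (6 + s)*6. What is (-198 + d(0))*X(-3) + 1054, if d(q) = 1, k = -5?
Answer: -2689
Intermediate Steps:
u(N, s) = 36 + 6*s
X(o) = 37 + 6*o (X(o) = (6 + (36 + 6*o)) - 5 = (42 + 6*o) - 5 = 37 + 6*o)
(-198 + d(0))*X(-3) + 1054 = (-198 + 1)*(37 + 6*(-3)) + 1054 = -197*(37 - 18) + 1054 = -197*19 + 1054 = -3743 + 1054 = -2689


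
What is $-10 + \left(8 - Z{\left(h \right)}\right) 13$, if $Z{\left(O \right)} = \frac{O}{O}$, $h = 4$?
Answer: $81$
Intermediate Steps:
$Z{\left(O \right)} = 1$
$-10 + \left(8 - Z{\left(h \right)}\right) 13 = -10 + \left(8 - 1\right) 13 = -10 + 7 \cdot 13 = -10 + 91 = 81$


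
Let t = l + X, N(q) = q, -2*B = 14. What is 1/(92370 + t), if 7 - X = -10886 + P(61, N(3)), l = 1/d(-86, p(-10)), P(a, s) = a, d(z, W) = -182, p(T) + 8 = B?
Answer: 182/18782763 ≈ 9.6897e-6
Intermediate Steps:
B = -7 (B = -½*14 = -7)
p(T) = -15 (p(T) = -8 - 7 = -15)
l = -1/182 (l = 1/(-182) = -1/182 ≈ -0.0054945)
X = 10832 (X = 7 - (-10886 + 61) = 7 - 1*(-10825) = 7 + 10825 = 10832)
t = 1971423/182 (t = -1/182 + 10832 = 1971423/182 ≈ 10832.)
1/(92370 + t) = 1/(92370 + 1971423/182) = 1/(18782763/182) = 182/18782763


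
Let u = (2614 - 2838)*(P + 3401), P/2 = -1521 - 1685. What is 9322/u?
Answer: 4661/337232 ≈ 0.013821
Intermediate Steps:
P = -6412 (P = 2*(-1521 - 1685) = 2*(-3206) = -6412)
u = 674464 (u = (2614 - 2838)*(-6412 + 3401) = -224*(-3011) = 674464)
9322/u = 9322/674464 = 9322*(1/674464) = 4661/337232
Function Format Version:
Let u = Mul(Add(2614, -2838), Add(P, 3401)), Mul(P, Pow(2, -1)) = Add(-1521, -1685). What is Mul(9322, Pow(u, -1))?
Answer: Rational(4661, 337232) ≈ 0.013821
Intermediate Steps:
P = -6412 (P = Mul(2, Add(-1521, -1685)) = Mul(2, -3206) = -6412)
u = 674464 (u = Mul(Add(2614, -2838), Add(-6412, 3401)) = Mul(-224, -3011) = 674464)
Mul(9322, Pow(u, -1)) = Mul(9322, Pow(674464, -1)) = Mul(9322, Rational(1, 674464)) = Rational(4661, 337232)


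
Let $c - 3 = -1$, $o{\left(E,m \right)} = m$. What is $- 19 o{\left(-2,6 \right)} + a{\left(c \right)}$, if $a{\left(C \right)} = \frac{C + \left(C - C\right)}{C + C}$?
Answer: $- \frac{227}{2} \approx -113.5$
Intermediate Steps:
$c = 2$ ($c = 3 - 1 = 2$)
$a{\left(C \right)} = \frac{1}{2}$ ($a{\left(C \right)} = \frac{C + 0}{2 C} = C \frac{1}{2 C} = \frac{1}{2}$)
$- 19 o{\left(-2,6 \right)} + a{\left(c \right)} = \left(-19\right) 6 + \frac{1}{2} = -114 + \frac{1}{2} = - \frac{227}{2}$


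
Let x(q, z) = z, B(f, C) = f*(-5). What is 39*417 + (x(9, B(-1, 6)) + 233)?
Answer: 16501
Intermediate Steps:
B(f, C) = -5*f
39*417 + (x(9, B(-1, 6)) + 233) = 39*417 + (-5*(-1) + 233) = 16263 + (5 + 233) = 16263 + 238 = 16501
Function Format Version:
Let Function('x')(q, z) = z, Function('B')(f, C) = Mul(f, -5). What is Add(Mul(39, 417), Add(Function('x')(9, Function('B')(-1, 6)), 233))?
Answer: 16501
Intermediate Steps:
Function('B')(f, C) = Mul(-5, f)
Add(Mul(39, 417), Add(Function('x')(9, Function('B')(-1, 6)), 233)) = Add(Mul(39, 417), Add(Mul(-5, -1), 233)) = Add(16263, Add(5, 233)) = Add(16263, 238) = 16501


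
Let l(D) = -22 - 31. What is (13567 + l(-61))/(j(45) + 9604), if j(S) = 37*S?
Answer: 13514/11269 ≈ 1.1992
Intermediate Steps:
l(D) = -53
(13567 + l(-61))/(j(45) + 9604) = (13567 - 53)/(37*45 + 9604) = 13514/(1665 + 9604) = 13514/11269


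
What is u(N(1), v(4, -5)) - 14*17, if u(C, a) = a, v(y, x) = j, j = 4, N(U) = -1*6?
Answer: -234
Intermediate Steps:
N(U) = -6
v(y, x) = 4
u(N(1), v(4, -5)) - 14*17 = 4 - 14*17 = 4 - 1*238 = 4 - 238 = -234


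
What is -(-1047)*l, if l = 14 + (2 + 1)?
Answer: 17799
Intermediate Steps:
l = 17 (l = 14 + 3 = 17)
-(-1047)*l = -(-1047)*17 = -349*(-51) = 17799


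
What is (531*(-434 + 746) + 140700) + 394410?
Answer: 700782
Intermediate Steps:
(531*(-434 + 746) + 140700) + 394410 = (531*312 + 140700) + 394410 = (165672 + 140700) + 394410 = 306372 + 394410 = 700782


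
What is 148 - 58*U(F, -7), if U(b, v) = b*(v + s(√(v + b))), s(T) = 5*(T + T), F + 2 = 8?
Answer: 2584 - 3480*I ≈ 2584.0 - 3480.0*I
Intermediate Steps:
F = 6 (F = -2 + 8 = 6)
s(T) = 10*T (s(T) = 5*(2*T) = 10*T)
U(b, v) = b*(v + 10*√(b + v)) (U(b, v) = b*(v + 10*√(v + b)) = b*(v + 10*√(b + v)))
148 - 58*U(F, -7) = 148 - 348*(-7 + 10*√(6 - 7)) = 148 - 348*(-7 + 10*√(-1)) = 148 - 348*(-7 + 10*I) = 148 - 58*(-42 + 60*I) = 148 + (2436 - 3480*I) = 2584 - 3480*I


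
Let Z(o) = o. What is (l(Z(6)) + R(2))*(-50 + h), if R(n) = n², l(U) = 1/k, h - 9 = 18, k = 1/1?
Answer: -115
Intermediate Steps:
k = 1
h = 27 (h = 9 + 18 = 27)
l(U) = 1 (l(U) = 1/1 = 1)
(l(Z(6)) + R(2))*(-50 + h) = (1 + 2²)*(-50 + 27) = (1 + 4)*(-23) = 5*(-23) = -115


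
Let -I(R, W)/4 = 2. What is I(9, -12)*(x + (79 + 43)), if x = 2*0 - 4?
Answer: -944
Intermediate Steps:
x = -4 (x = 0 - 4 = -4)
I(R, W) = -8 (I(R, W) = -4*2 = -8)
I(9, -12)*(x + (79 + 43)) = -8*(-4 + (79 + 43)) = -8*(-4 + 122) = -8*118 = -944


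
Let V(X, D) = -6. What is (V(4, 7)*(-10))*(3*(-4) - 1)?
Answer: -780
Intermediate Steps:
(V(4, 7)*(-10))*(3*(-4) - 1) = (-6*(-10))*(3*(-4) - 1) = 60*(-12 - 1) = 60*(-13) = -780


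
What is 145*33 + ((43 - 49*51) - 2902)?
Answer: -573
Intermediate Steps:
145*33 + ((43 - 49*51) - 2902) = 4785 + ((43 - 2499) - 2902) = 4785 + (-2456 - 2902) = 4785 - 5358 = -573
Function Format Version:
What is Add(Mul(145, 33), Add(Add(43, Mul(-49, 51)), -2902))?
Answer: -573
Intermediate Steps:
Add(Mul(145, 33), Add(Add(43, Mul(-49, 51)), -2902)) = Add(4785, Add(Add(43, -2499), -2902)) = Add(4785, Add(-2456, -2902)) = Add(4785, -5358) = -573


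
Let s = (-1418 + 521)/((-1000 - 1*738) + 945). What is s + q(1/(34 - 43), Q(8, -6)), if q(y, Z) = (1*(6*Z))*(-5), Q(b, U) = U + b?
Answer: -3591/61 ≈ -58.869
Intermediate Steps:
q(y, Z) = -30*Z (q(y, Z) = (6*Z)*(-5) = -30*Z)
s = 69/61 (s = -897/((-1000 - 738) + 945) = -897/(-1738 + 945) = -897/(-793) = -897*(-1/793) = 69/61 ≈ 1.1311)
s + q(1/(34 - 43), Q(8, -6)) = 69/61 - 30*(-6 + 8) = 69/61 - 30*2 = 69/61 - 60 = -3591/61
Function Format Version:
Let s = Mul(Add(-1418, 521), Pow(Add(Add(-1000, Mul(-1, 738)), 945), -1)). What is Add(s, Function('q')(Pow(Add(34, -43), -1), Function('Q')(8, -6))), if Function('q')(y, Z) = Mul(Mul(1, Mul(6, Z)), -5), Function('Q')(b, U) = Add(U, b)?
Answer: Rational(-3591, 61) ≈ -58.869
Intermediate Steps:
Function('q')(y, Z) = Mul(-30, Z) (Function('q')(y, Z) = Mul(Mul(6, Z), -5) = Mul(-30, Z))
s = Rational(69, 61) (s = Mul(-897, Pow(Add(Add(-1000, -738), 945), -1)) = Mul(-897, Pow(Add(-1738, 945), -1)) = Mul(-897, Pow(-793, -1)) = Mul(-897, Rational(-1, 793)) = Rational(69, 61) ≈ 1.1311)
Add(s, Function('q')(Pow(Add(34, -43), -1), Function('Q')(8, -6))) = Add(Rational(69, 61), Mul(-30, Add(-6, 8))) = Add(Rational(69, 61), Mul(-30, 2)) = Add(Rational(69, 61), -60) = Rational(-3591, 61)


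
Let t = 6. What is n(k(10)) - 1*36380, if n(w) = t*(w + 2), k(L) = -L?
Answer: -36428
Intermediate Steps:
n(w) = 12 + 6*w (n(w) = 6*(w + 2) = 6*(2 + w) = 12 + 6*w)
n(k(10)) - 1*36380 = (12 + 6*(-1*10)) - 1*36380 = (12 + 6*(-10)) - 36380 = (12 - 60) - 36380 = -48 - 36380 = -36428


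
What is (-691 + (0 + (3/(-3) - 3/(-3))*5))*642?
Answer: -443622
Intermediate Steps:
(-691 + (0 + (3/(-3) - 3/(-3))*5))*642 = (-691 + (0 + (3*(-⅓) - 3*(-⅓))*5))*642 = (-691 + (0 + (-1 + 1)*5))*642 = (-691 + (0 + 0*5))*642 = (-691 + (0 + 0))*642 = (-691 + 0)*642 = -691*642 = -443622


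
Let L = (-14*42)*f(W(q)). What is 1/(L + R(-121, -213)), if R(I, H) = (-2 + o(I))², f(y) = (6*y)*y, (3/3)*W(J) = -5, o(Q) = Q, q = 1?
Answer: -1/73071 ≈ -1.3685e-5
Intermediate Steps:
W(J) = -5
f(y) = 6*y²
R(I, H) = (-2 + I)²
L = -88200 (L = (-14*42)*(6*(-5)²) = -3528*25 = -588*150 = -88200)
1/(L + R(-121, -213)) = 1/(-88200 + (-2 - 121)²) = 1/(-88200 + (-123)²) = 1/(-88200 + 15129) = 1/(-73071) = -1/73071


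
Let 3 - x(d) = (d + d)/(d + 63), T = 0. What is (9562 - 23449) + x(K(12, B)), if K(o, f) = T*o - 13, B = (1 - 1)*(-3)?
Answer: -347087/25 ≈ -13883.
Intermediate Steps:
B = 0 (B = 0*(-3) = 0)
K(o, f) = -13 (K(o, f) = 0*o - 13 = 0 - 13 = -13)
x(d) = 3 - 2*d/(63 + d) (x(d) = 3 - (d + d)/(d + 63) = 3 - 2*d/(63 + d))
(9562 - 23449) + x(K(12, B)) = (9562 - 23449) + (189 - 13)/(63 - 13) = -13887 + 176/50 = -13887 + (1/50)*176 = -13887 + 88/25 = -347087/25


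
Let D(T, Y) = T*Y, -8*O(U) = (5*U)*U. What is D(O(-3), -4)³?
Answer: 91125/8 ≈ 11391.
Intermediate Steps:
O(U) = -5*U²/8 (O(U) = -5*U*U/8 = -5*U²/8)
D(O(-3), -4)³ = (-5/8*(-3)²*(-4))³ = (-5/8*9*(-4))³ = (-45/8*(-4))³ = (45/2)³ = 91125/8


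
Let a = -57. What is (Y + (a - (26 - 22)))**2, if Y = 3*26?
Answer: 289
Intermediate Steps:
Y = 78
(Y + (a - (26 - 22)))**2 = (78 + (-57 - (26 - 22)))**2 = (78 + (-57 - 1*4))**2 = (78 + (-57 - 4))**2 = (78 - 61)**2 = 17**2 = 289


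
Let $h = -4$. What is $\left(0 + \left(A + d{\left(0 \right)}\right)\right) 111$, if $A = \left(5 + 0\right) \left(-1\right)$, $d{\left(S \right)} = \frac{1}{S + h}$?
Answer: $- \frac{2331}{4} \approx -582.75$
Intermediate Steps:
$d{\left(S \right)} = \frac{1}{-4 + S}$ ($d{\left(S \right)} = \frac{1}{S - 4} = \frac{1}{-4 + S}$)
$A = -5$ ($A = 5 \left(-1\right) = -5$)
$\left(0 + \left(A + d{\left(0 \right)}\right)\right) 111 = \left(0 - \left(5 - \frac{1}{-4 + 0}\right)\right) 111 = \left(0 - \left(5 - \frac{1}{-4}\right)\right) 111 = \left(0 - \frac{21}{4}\right) 111 = \left(- \frac{21}{4}\right) 111 = - \frac{2331}{4}$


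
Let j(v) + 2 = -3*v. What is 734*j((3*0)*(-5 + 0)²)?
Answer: -1468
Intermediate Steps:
j(v) = -2 - 3*v
734*j((3*0)*(-5 + 0)²) = 734*(-2 - 3*3*0*(-5 + 0)²) = 734*(-2 - 0*(-5)²) = 734*(-2 - 0*25) = 734*(-2 - 3*0) = 734*(-2 + 0) = 734*(-2) = -1468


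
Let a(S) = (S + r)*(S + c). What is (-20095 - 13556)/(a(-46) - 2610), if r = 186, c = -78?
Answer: 33651/19970 ≈ 1.6851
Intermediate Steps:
a(S) = (-78 + S)*(186 + S) (a(S) = (S + 186)*(S - 78) = (186 + S)*(-78 + S) = (-78 + S)*(186 + S))
(-20095 - 13556)/(a(-46) - 2610) = (-20095 - 13556)/((-14508 + (-46)² + 108*(-46)) - 2610) = -33651/((-14508 + 2116 - 4968) - 2610) = -33651/(-17360 - 2610) = -33651/(-19970) = -33651*(-1/19970) = 33651/19970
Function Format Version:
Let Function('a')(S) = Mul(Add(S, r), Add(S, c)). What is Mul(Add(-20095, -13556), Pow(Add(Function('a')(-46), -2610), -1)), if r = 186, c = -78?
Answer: Rational(33651, 19970) ≈ 1.6851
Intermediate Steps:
Function('a')(S) = Mul(Add(-78, S), Add(186, S)) (Function('a')(S) = Mul(Add(S, 186), Add(S, -78)) = Mul(Add(186, S), Add(-78, S)) = Mul(Add(-78, S), Add(186, S)))
Mul(Add(-20095, -13556), Pow(Add(Function('a')(-46), -2610), -1)) = Mul(Add(-20095, -13556), Pow(Add(Add(-14508, Pow(-46, 2), Mul(108, -46)), -2610), -1)) = Mul(-33651, Pow(Add(Add(-14508, 2116, -4968), -2610), -1)) = Mul(-33651, Pow(Add(-17360, -2610), -1)) = Mul(-33651, Pow(-19970, -1)) = Mul(-33651, Rational(-1, 19970)) = Rational(33651, 19970)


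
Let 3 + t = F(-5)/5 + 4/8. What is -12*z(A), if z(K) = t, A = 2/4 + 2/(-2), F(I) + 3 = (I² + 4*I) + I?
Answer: 186/5 ≈ 37.200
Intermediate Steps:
F(I) = -3 + I² + 5*I (F(I) = -3 + ((I² + 4*I) + I) = -3 + (I² + 5*I) = -3 + I² + 5*I)
t = -31/10 (t = -3 + ((-3 + (-5)² + 5*(-5))/5 + 4/8) = -3 + ((-3 + 25 - 25)*(⅕) + 4*(⅛)) = -3 + (-3*⅕ + ½) = -3 + (-⅗ + ½) = -3 - ⅒ = -31/10 ≈ -3.1000)
A = -½ (A = 2*(¼) + 2*(-½) = ½ - 1 = -½ ≈ -0.50000)
z(K) = -31/10
-12*z(A) = -12*(-31/10) = 186/5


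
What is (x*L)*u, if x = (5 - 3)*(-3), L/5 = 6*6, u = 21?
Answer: -22680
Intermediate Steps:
L = 180 (L = 5*(6*6) = 5*36 = 180)
x = -6 (x = 2*(-3) = -6)
(x*L)*u = -6*180*21 = -1080*21 = -22680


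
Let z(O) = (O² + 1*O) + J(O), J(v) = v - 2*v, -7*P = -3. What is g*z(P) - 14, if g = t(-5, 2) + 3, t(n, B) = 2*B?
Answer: -89/7 ≈ -12.714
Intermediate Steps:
P = 3/7 (P = -⅐*(-3) = 3/7 ≈ 0.42857)
g = 7 (g = 2*2 + 3 = 4 + 3 = 7)
J(v) = -v
z(O) = O² (z(O) = (O² + 1*O) - O = (O² + O) - O = (O + O²) - O = O²)
g*z(P) - 14 = 7*(3/7)² - 14 = 7*(9/49) - 14 = 9/7 - 14 = -89/7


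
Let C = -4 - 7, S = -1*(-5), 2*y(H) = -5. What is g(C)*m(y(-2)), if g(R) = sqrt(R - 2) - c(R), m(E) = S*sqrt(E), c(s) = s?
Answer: -5*sqrt(130)/2 + 55*I*sqrt(10)/2 ≈ -28.504 + 86.963*I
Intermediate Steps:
y(H) = -5/2 (y(H) = (1/2)*(-5) = -5/2)
S = 5
C = -11
m(E) = 5*sqrt(E)
g(R) = sqrt(-2 + R) - R (g(R) = sqrt(R - 2) - R = sqrt(-2 + R) - R)
g(C)*m(y(-2)) = (sqrt(-2 - 11) - 1*(-11))*(5*sqrt(-5/2)) = (sqrt(-13) + 11)*(5*(I*sqrt(10)/2)) = (I*sqrt(13) + 11)*(5*I*sqrt(10)/2) = (11 + I*sqrt(13))*(5*I*sqrt(10)/2) = 5*I*sqrt(10)*(11 + I*sqrt(13))/2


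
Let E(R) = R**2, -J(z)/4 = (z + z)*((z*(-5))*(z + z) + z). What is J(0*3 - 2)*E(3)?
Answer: -6048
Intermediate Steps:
J(z) = -8*z*(z - 10*z**2) (J(z) = -4*(z + z)*((z*(-5))*(z + z) + z) = -4*2*z*((-5*z)*(2*z) + z) = -4*2*z*(-10*z**2 + z) = -4*2*z*(z - 10*z**2) = -8*z*(z - 10*z**2))
J(0*3 - 2)*E(3) = ((0*3 - 2)**2*(-8 + 80*(0*3 - 2)))*3**2 = ((0 - 2)**2*(-8 + 80*(0 - 2)))*9 = ((-2)**2*(-8 + 80*(-2)))*9 = (4*(-8 - 160))*9 = (4*(-168))*9 = -672*9 = -6048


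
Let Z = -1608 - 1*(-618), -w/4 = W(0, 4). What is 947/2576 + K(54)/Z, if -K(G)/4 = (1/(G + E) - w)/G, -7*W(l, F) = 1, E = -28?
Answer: 164518667/447567120 ≈ 0.36758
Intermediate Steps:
W(l, F) = -⅐ (W(l, F) = -⅐*1 = -⅐)
w = 4/7 (w = -4*(-⅐) = 4/7 ≈ 0.57143)
Z = -990 (Z = -1608 + 618 = -990)
K(G) = -4*(-4/7 + 1/(-28 + G))/G (K(G) = -4*(1/(G - 28) - 1*4/7)/G = -4*(1/(-28 + G) - 4/7)/G = -4*(-4/7 + 1/(-28 + G))/G)
947/2576 + K(54)/Z = 947/2576 + ((4/7)*(-119 + 4*54)/(54*(-28 + 54)))/(-990) = 947*(1/2576) + ((4/7)*(1/54)*(-119 + 216)/26)*(-1/990) = 947/2576 + ((4/7)*(1/54)*(1/26)*97)*(-1/990) = 947/2576 + (97/2457)*(-1/990) = 947/2576 - 97/2432430 = 164518667/447567120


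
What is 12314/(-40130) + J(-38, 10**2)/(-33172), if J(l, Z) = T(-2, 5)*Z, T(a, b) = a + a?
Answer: -49053501/166399045 ≈ -0.29479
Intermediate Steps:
T(a, b) = 2*a
J(l, Z) = -4*Z (J(l, Z) = (2*(-2))*Z = -4*Z)
12314/(-40130) + J(-38, 10**2)/(-33172) = 12314/(-40130) - 4*10**2/(-33172) = 12314*(-1/40130) - 4*100*(-1/33172) = -6157/20065 - 400*(-1/33172) = -6157/20065 + 100/8293 = -49053501/166399045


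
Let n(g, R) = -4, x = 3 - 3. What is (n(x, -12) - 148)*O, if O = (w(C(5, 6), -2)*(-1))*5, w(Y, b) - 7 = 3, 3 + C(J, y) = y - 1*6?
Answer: 7600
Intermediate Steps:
C(J, y) = -9 + y (C(J, y) = -3 + (y - 1*6) = -3 + (y - 6) = -3 + (-6 + y) = -9 + y)
x = 0
w(Y, b) = 10 (w(Y, b) = 7 + 3 = 10)
O = -50 (O = (10*(-1))*5 = -10*5 = -50)
(n(x, -12) - 148)*O = (-4 - 148)*(-50) = -152*(-50) = 7600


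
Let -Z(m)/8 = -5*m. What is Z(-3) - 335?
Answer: -455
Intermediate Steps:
Z(m) = 40*m (Z(m) = -(-40)*m = 40*m)
Z(-3) - 335 = 40*(-3) - 335 = -120 - 335 = -455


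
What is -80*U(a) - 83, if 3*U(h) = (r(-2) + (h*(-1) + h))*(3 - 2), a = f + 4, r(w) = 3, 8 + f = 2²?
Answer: -163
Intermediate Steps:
f = -4 (f = -8 + 2² = -8 + 4 = -4)
a = 0 (a = -4 + 4 = 0)
U(h) = 1 (U(h) = ((3 + (h*(-1) + h))*(3 - 2))/3 = ((3 + (-h + h))*1)/3 = ((3 + 0)*1)/3 = (3*1)/3 = (⅓)*3 = 1)
-80*U(a) - 83 = -80*1 - 83 = -80 - 83 = -163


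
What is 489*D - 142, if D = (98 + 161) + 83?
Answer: 167096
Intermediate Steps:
D = 342 (D = 259 + 83 = 342)
489*D - 142 = 489*342 - 142 = 167238 - 142 = 167096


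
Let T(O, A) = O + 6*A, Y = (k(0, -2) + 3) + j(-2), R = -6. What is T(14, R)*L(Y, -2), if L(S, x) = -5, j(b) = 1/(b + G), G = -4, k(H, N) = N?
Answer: 110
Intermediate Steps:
j(b) = 1/(-4 + b) (j(b) = 1/(b - 4) = 1/(-4 + b))
Y = 5/6 (Y = (-2 + 3) + 1/(-4 - 2) = 1 + 1/(-6) = 1 - 1/6 = 5/6 ≈ 0.83333)
T(14, R)*L(Y, -2) = (14 + 6*(-6))*(-5) = (14 - 36)*(-5) = -22*(-5) = 110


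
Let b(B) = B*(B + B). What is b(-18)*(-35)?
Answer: -22680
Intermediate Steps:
b(B) = 2*B² (b(B) = B*(2*B) = 2*B²)
b(-18)*(-35) = (2*(-18)²)*(-35) = (2*324)*(-35) = 648*(-35) = -22680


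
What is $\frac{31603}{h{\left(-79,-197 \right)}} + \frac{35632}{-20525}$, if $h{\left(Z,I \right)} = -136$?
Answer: $- \frac{38441031}{164200} \approx -234.11$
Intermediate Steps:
$\frac{31603}{h{\left(-79,-197 \right)}} + \frac{35632}{-20525} = \frac{31603}{-136} + \frac{35632}{-20525} = 31603 \left(- \frac{1}{136}\right) + 35632 \left(- \frac{1}{20525}\right) = - \frac{1859}{8} - \frac{35632}{20525} = - \frac{38441031}{164200}$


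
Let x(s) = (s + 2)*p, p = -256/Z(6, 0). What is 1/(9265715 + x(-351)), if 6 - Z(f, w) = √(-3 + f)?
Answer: 306304659/2843106672062281 - 89344*√3/2843106672062281 ≈ 1.0768e-7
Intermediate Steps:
Z(f, w) = 6 - √(-3 + f)
p = -256/(6 - √3) (p = -256/(6 - √(-3 + 6)) = -256/(6 - √3) ≈ -59.982)
x(s) = (2 + s)*(-512/11 - 256*√3/33) (x(s) = (s + 2)*(-512/11 - 256*√3/33) = (2 + s)*(-512/11 - 256*√3/33))
1/(9265715 + x(-351)) = 1/(9265715 - 256*(2 - 351)/(6 - √3)) = 1/(9265715 - 256*(-349)/(6 - √3)) = 1/(9265715 + 89344/(6 - √3))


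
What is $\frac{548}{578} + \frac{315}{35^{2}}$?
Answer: $\frac{12191}{10115} \approx 1.2052$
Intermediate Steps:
$\frac{548}{578} + \frac{315}{35^{2}} = 548 \cdot \frac{1}{578} + \frac{315}{1225} = \frac{274}{289} + 315 \cdot \frac{1}{1225} = \frac{274}{289} + \frac{9}{35} = \frac{12191}{10115}$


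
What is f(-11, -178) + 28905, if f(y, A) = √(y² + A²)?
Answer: 28905 + √31805 ≈ 29083.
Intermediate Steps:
f(y, A) = √(A² + y²)
f(-11, -178) + 28905 = √((-178)² + (-11)²) + 28905 = √(31684 + 121) + 28905 = √31805 + 28905 = 28905 + √31805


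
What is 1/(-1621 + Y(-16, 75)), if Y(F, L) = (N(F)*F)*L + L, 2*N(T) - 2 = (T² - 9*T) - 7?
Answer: -1/238546 ≈ -4.1921e-6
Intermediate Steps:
N(T) = -5/2 + T²/2 - 9*T/2 (N(T) = 1 + ((T² - 9*T) - 7)/2 = 1 + (-7 + T² - 9*T)/2 = 1 + (-7/2 + T²/2 - 9*T/2) = -5/2 + T²/2 - 9*T/2)
Y(F, L) = L + F*L*(-5/2 + F²/2 - 9*F/2) (Y(F, L) = ((-5/2 + F²/2 - 9*F/2)*F)*L + L = (F*(-5/2 + F²/2 - 9*F/2))*L + L = F*L*(-5/2 + F²/2 - 9*F/2) + L = L + F*L*(-5/2 + F²/2 - 9*F/2))
1/(-1621 + Y(-16, 75)) = 1/(-1621 - ½*75*(-2 - 16*(5 - 1*(-16)² + 9*(-16)))) = 1/(-1621 - ½*75*(-2 - 16*(5 - 1*256 - 144))) = 1/(-1621 - ½*75*(-2 - 16*(5 - 256 - 144))) = 1/(-1621 - ½*75*(-2 - 16*(-395))) = 1/(-1621 - ½*75*(-2 + 6320)) = 1/(-1621 - ½*75*6318) = 1/(-1621 - 236925) = 1/(-238546) = -1/238546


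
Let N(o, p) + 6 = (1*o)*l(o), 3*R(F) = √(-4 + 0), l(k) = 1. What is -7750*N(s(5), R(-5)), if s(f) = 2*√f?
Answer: 46500 - 15500*√5 ≈ 11841.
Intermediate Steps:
R(F) = 2*I/3 (R(F) = √(-4 + 0)/3 = √(-4)/3 = (2*I)/3 = 2*I/3)
N(o, p) = -6 + o (N(o, p) = -6 + (1*o)*1 = -6 + o*1 = -6 + o)
-7750*N(s(5), R(-5)) = -7750*(-6 + 2*√5) = 46500 - 15500*√5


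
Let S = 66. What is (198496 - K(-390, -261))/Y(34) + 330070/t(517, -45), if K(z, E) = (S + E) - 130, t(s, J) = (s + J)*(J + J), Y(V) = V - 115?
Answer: -94140575/38232 ≈ -2462.4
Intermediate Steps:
Y(V) = -115 + V
t(s, J) = 2*J*(J + s) (t(s, J) = (J + s)*(2*J) = 2*J*(J + s))
K(z, E) = -64 + E (K(z, E) = (66 + E) - 130 = -64 + E)
(198496 - K(-390, -261))/Y(34) + 330070/t(517, -45) = (198496 - (-64 - 261))/(-115 + 34) + 330070/((2*(-45)*(-45 + 517))) = (198496 - 1*(-325))/(-81) + 330070/((2*(-45)*472)) = (198496 + 325)*(-1/81) + 330070/(-42480) = 198821*(-1/81) + 330070*(-1/42480) = -198821/81 - 33007/4248 = -94140575/38232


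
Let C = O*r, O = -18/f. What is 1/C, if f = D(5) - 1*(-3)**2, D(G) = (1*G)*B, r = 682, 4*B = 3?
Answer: 7/16368 ≈ 0.00042766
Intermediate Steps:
B = 3/4 (B = (1/4)*3 = 3/4 ≈ 0.75000)
D(G) = 3*G/4 (D(G) = (1*G)*(3/4) = G*(3/4) = 3*G/4)
f = -21/4 (f = (3/4)*5 - 1*(-3)**2 = 15/4 - 1*9 = 15/4 - 9 = -21/4 ≈ -5.2500)
O = 24/7 (O = -18/(-21/4) = -18*(-4/21) = 24/7 ≈ 3.4286)
C = 16368/7 (C = (24/7)*682 = 16368/7 ≈ 2338.3)
1/C = 1/(16368/7) = 7/16368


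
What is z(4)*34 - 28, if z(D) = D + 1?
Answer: 142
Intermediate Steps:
z(D) = 1 + D
z(4)*34 - 28 = (1 + 4)*34 - 28 = 5*34 - 28 = 170 - 28 = 142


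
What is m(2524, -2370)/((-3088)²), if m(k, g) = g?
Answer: -1185/4767872 ≈ -0.00024854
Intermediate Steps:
m(2524, -2370)/((-3088)²) = -2370/((-3088)²) = -2370/9535744 = -2370*1/9535744 = -1185/4767872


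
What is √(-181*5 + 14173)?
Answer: 2*√3317 ≈ 115.19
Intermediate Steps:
√(-181*5 + 14173) = √(-905 + 14173) = √13268 = 2*√3317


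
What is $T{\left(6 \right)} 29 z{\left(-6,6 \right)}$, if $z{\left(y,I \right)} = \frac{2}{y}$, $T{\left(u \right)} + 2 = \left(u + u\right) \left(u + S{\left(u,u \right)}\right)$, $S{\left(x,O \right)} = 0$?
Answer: $- \frac{2030}{3} \approx -676.67$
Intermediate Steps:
$T{\left(u \right)} = -2 + 2 u^{2}$ ($T{\left(u \right)} = -2 + \left(u + u\right) \left(u + 0\right) = -2 + 2 u u = -2 + 2 u^{2}$)
$T{\left(6 \right)} 29 z{\left(-6,6 \right)} = \left(-2 + 2 \cdot 6^{2}\right) 29 \frac{2}{-6} = \left(-2 + 2 \cdot 36\right) 29 \cdot 2 \left(- \frac{1}{6}\right) = \left(-2 + 72\right) 29 \left(- \frac{1}{3}\right) = 70 \cdot 29 \left(- \frac{1}{3}\right) = 2030 \left(- \frac{1}{3}\right) = - \frac{2030}{3}$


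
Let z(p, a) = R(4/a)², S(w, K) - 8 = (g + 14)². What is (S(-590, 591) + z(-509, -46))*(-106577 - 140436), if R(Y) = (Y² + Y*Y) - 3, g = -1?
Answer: -12850875532274/279841 ≈ -4.5922e+7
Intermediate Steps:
S(w, K) = 177 (S(w, K) = 8 + (-1 + 14)² = 8 + 13² = 8 + 169 = 177)
R(Y) = -3 + 2*Y² (R(Y) = (Y² + Y²) - 3 = 2*Y² - 3 = -3 + 2*Y²)
z(p, a) = (-3 + 32/a²)² (z(p, a) = (-3 + 2*(4/a)²)² = (-3 + 2*(16/a²))² = (-3 + 32/a²)²)
(S(-590, 591) + z(-509, -46))*(-106577 - 140436) = (177 + (32 - 3*(-46)²)²/(-46)⁴)*(-106577 - 140436) = (177 + (32 - 3*2116)²/4477456)*(-247013) = (177 + (32 - 6348)²/4477456)*(-247013) = (177 + (1/4477456)*(-6316)²)*(-247013) = (177 + (1/4477456)*39891856)*(-247013) = (177 + 2493241/279841)*(-247013) = (52025098/279841)*(-247013) = -12850875532274/279841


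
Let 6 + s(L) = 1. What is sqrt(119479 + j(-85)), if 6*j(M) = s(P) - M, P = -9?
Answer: sqrt(1075431)/3 ≈ 345.68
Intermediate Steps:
s(L) = -5 (s(L) = -6 + 1 = -5)
j(M) = -5/6 - M/6 (j(M) = (-5 - M)/6 = -5/6 - M/6)
sqrt(119479 + j(-85)) = sqrt(119479 + (-5/6 - 1/6*(-85))) = sqrt(119479 + (-5/6 + 85/6)) = sqrt(119479 + 40/3) = sqrt(358477/3) = sqrt(1075431)/3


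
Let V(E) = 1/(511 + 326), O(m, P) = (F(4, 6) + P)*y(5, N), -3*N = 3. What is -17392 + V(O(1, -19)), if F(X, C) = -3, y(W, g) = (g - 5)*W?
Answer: -14557103/837 ≈ -17392.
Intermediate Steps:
N = -1 (N = -1/3*3 = -1)
y(W, g) = W*(-5 + g) (y(W, g) = (-5 + g)*W = W*(-5 + g))
O(m, P) = 90 - 30*P (O(m, P) = (-3 + P)*(5*(-5 - 1)) = (-3 + P)*(5*(-6)) = (-3 + P)*(-30) = 90 - 30*P)
V(E) = 1/837
-17392 + V(O(1, -19)) = -17392 + 1/837 = -14557103/837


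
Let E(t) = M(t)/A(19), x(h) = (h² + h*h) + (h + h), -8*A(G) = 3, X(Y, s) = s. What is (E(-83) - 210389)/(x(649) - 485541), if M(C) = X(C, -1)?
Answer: -631159/1074477 ≈ -0.58741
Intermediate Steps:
M(C) = -1
A(G) = -3/8 (A(G) = -⅛*3 = -3/8)
x(h) = 2*h + 2*h² (x(h) = (h² + h²) + 2*h = 2*h² + 2*h = 2*h + 2*h²)
E(t) = 8/3 (E(t) = -1/(-3/8) = -1*(-8/3) = 8/3)
(E(-83) - 210389)/(x(649) - 485541) = (8/3 - 210389)/(2*649*(1 + 649) - 485541) = -631159/(3*(2*649*650 - 485541)) = -631159/(3*(843700 - 485541)) = -631159/3/358159 = -631159/3*1/358159 = -631159/1074477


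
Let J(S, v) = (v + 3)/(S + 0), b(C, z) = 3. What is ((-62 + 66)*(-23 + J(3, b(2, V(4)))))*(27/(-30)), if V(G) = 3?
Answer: 378/5 ≈ 75.600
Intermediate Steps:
J(S, v) = (3 + v)/S
((-62 + 66)*(-23 + J(3, b(2, V(4)))))*(27/(-30)) = ((-62 + 66)*(-23 + (3 + 3)/3))*(27/(-30)) = (4*(-23 + (⅓)*6))*(27*(-1/30)) = (4*(-23 + 2))*(-9/10) = (4*(-21))*(-9/10) = -84*(-9/10) = 378/5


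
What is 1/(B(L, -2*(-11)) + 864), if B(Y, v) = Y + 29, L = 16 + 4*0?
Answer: 1/909 ≈ 0.0011001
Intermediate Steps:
L = 16 (L = 16 + 0 = 16)
B(Y, v) = 29 + Y
1/(B(L, -2*(-11)) + 864) = 1/((29 + 16) + 864) = 1/(45 + 864) = 1/909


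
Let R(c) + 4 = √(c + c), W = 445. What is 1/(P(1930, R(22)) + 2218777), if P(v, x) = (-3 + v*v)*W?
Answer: 1/1659797942 ≈ 6.0248e-10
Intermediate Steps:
R(c) = -4 + √2*√c (R(c) = -4 + √(c + c) = -4 + √(2*c) = -4 + √2*√c)
P(v, x) = -1335 + 445*v² (P(v, x) = (-3 + v*v)*445 = (-3 + v²)*445 = -1335 + 445*v²)
1/(P(1930, R(22)) + 2218777) = 1/((-1335 + 445*1930²) + 2218777) = 1/((-1335 + 445*3724900) + 2218777) = 1/((-1335 + 1657580500) + 2218777) = 1/(1657579165 + 2218777) = 1/1659797942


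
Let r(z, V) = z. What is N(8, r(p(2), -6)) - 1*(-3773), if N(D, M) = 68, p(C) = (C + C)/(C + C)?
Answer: 3841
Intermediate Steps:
p(C) = 1 (p(C) = (2*C)/((2*C)) = (2*C)*(1/(2*C)) = 1)
N(8, r(p(2), -6)) - 1*(-3773) = 68 - 1*(-3773) = 68 + 3773 = 3841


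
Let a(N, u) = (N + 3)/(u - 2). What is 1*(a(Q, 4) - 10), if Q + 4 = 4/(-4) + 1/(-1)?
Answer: -23/2 ≈ -11.500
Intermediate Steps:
Q = -6 (Q = -4 + (4/(-4) + 1/(-1)) = -4 + (4*(-¼) + 1*(-1)) = -4 + (-1 - 1) = -4 - 2 = -6)
a(N, u) = (3 + N)/(-2 + u)
1*(a(Q, 4) - 10) = 1*((3 - 6)/(-2 + 4) - 10) = 1*(-3/2 - 10) = 1*(-23/2) = -23/2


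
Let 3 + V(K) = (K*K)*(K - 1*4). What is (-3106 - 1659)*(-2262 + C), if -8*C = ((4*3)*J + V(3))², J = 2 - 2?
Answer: 10864200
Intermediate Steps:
J = 0
V(K) = -3 + K²*(-4 + K) (V(K) = -3 + (K*K)*(K - 1*4) = -3 + K²*(K - 4) = -3 + K²*(-4 + K))
C = -18 (C = -((4*3)*0 + (-3 + 3³ - 4*3²))²/8 = -(12*0 + (-3 + 27 - 4*9))²/8 = -(0 + (-3 + 27 - 36))²/8 = -(0 - 12)²/8 = -⅛*(-12)² = -⅛*144 = -18)
(-3106 - 1659)*(-2262 + C) = (-3106 - 1659)*(-2262 - 18) = -4765*(-2280) = 10864200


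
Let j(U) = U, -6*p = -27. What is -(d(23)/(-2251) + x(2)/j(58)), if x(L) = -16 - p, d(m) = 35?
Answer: 96351/261116 ≈ 0.36900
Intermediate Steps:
p = 9/2 (p = -1/6*(-27) = 9/2 ≈ 4.5000)
x(L) = -41/2 (x(L) = -16 - 1*9/2 = -16 - 9/2 = -41/2)
-(d(23)/(-2251) + x(2)/j(58)) = -(35/(-2251) - 41/2/58) = -(35*(-1/2251) - 41/2*1/58) = -(-35/2251 - 41/116) = -1*(-96351/261116) = 96351/261116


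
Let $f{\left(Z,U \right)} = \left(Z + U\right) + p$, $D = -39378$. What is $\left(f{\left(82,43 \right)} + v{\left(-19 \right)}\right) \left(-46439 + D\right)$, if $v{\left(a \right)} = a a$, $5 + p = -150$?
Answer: $-28405427$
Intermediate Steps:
$p = -155$ ($p = -5 - 150 = -155$)
$v{\left(a \right)} = a^{2}$
$f{\left(Z,U \right)} = -155 + U + Z$ ($f{\left(Z,U \right)} = \left(Z + U\right) - 155 = \left(U + Z\right) - 155 = -155 + U + Z$)
$\left(f{\left(82,43 \right)} + v{\left(-19 \right)}\right) \left(-46439 + D\right) = \left(\left(-155 + 43 + 82\right) + \left(-19\right)^{2}\right) \left(-46439 - 39378\right) = \left(-30 + 361\right) \left(-85817\right) = 331 \left(-85817\right) = -28405427$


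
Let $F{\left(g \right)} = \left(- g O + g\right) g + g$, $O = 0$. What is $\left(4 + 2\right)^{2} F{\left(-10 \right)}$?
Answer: $3240$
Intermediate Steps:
$F{\left(g \right)} = g + g^{2}$ ($F{\left(g \right)} = \left(- g 0 + g\right) g + g = \left(0 + g\right) g + g = g g + g = g^{2} + g = g + g^{2}$)
$\left(4 + 2\right)^{2} F{\left(-10 \right)} = \left(4 + 2\right)^{2} \left(- 10 \left(1 - 10\right)\right) = 6^{2} \left(\left(-10\right) \left(-9\right)\right) = 36 \cdot 90 = 3240$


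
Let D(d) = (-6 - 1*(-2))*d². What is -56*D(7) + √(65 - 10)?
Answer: 10976 + √55 ≈ 10983.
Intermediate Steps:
D(d) = -4*d² (D(d) = (-6 + 2)*d² = -4*d²)
-56*D(7) + √(65 - 10) = -(-224)*7² + √(65 - 10) = -(-224)*49 + √55 = -56*(-196) + √55 = 10976 + √55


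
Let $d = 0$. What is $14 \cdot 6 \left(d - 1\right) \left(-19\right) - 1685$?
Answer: $-89$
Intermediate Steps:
$14 \cdot 6 \left(d - 1\right) \left(-19\right) - 1685 = 14 \cdot 6 \left(0 - 1\right) \left(-19\right) - 1685 = 14 \cdot 6 \left(-1\right) \left(-19\right) - 1685 = 14 \left(-6\right) \left(-19\right) - 1685 = \left(-84\right) \left(-19\right) - 1685 = 1596 - 1685 = -89$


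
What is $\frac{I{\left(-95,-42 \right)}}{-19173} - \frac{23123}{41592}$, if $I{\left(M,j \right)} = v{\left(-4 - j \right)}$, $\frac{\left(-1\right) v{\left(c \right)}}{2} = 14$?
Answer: $- \frac{21055843}{37973496} \approx -0.55449$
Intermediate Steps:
$v{\left(c \right)} = -28$ ($v{\left(c \right)} = \left(-2\right) 14 = -28$)
$I{\left(M,j \right)} = -28$
$\frac{I{\left(-95,-42 \right)}}{-19173} - \frac{23123}{41592} = - \frac{28}{-19173} - \frac{23123}{41592} = \left(-28\right) \left(- \frac{1}{19173}\right) - \frac{23123}{41592} = \frac{4}{2739} - \frac{23123}{41592} = - \frac{21055843}{37973496}$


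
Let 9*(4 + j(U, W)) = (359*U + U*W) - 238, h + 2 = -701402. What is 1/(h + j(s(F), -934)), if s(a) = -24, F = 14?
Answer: -9/6299110 ≈ -1.4288e-6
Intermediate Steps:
h = -701404 (h = -2 - 701402 = -701404)
j(U, W) = -274/9 + 359*U/9 + U*W/9 (j(U, W) = -4 + ((359*U + U*W) - 238)/9 = -4 + (-238 + 359*U + U*W)/9 = -4 + (-238/9 + 359*U/9 + U*W/9) = -274/9 + 359*U/9 + U*W/9)
1/(h + j(s(F), -934)) = 1/(-701404 + (-274/9 + (359/9)*(-24) + (⅑)*(-24)*(-934))) = 1/(-701404 + (-274/9 - 2872/3 + 7472/3)) = 1/(-701404 + 13526/9) = 1/(-6299110/9) = -9/6299110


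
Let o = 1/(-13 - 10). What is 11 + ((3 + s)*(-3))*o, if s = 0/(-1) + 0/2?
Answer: 262/23 ≈ 11.391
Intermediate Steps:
s = 0 (s = 0*(-1) + 0*(½) = 0 + 0 = 0)
o = -1/23 (o = 1/(-23) = -1/23 ≈ -0.043478)
11 + ((3 + s)*(-3))*o = 11 + ((3 + 0)*(-3))*(-1/23) = 11 + (3*(-3))*(-1/23) = 11 - 9*(-1/23) = 11 + 9/23 = 262/23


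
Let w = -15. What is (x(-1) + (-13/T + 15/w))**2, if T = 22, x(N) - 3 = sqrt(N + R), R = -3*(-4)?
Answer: 6285/484 + 31*sqrt(11)/11 ≈ 22.332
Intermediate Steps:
R = 12
x(N) = 3 + sqrt(12 + N) (x(N) = 3 + sqrt(N + 12) = 3 + sqrt(12 + N))
(x(-1) + (-13/T + 15/w))**2 = ((3 + sqrt(12 - 1)) + (-13/22 + 15/(-15)))**2 = ((3 + sqrt(11)) + (-13*1/22 + 15*(-1/15)))**2 = ((3 + sqrt(11)) + (-13/22 - 1))**2 = ((3 + sqrt(11)) - 35/22)**2 = (31/22 + sqrt(11))**2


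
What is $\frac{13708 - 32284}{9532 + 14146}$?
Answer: $- \frac{9288}{11839} \approx -0.78453$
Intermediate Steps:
$\frac{13708 - 32284}{9532 + 14146} = - \frac{18576}{23678} = \left(-18576\right) \frac{1}{23678} = - \frac{9288}{11839}$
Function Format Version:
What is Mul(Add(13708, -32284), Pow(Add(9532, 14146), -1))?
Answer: Rational(-9288, 11839) ≈ -0.78453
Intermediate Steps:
Mul(Add(13708, -32284), Pow(Add(9532, 14146), -1)) = Mul(-18576, Pow(23678, -1)) = Mul(-18576, Rational(1, 23678)) = Rational(-9288, 11839)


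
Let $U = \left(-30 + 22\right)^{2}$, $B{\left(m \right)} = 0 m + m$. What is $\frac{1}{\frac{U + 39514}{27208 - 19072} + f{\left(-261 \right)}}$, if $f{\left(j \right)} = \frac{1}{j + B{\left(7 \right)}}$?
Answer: $\frac{516636}{2511169} \approx 0.20574$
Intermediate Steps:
$B{\left(m \right)} = m$ ($B{\left(m \right)} = 0 + m = m$)
$U = 64$ ($U = \left(-8\right)^{2} = 64$)
$f{\left(j \right)} = \frac{1}{7 + j}$ ($f{\left(j \right)} = \frac{1}{j + 7} = \frac{1}{7 + j}$)
$\frac{1}{\frac{U + 39514}{27208 - 19072} + f{\left(-261 \right)}} = \frac{1}{\frac{64 + 39514}{27208 - 19072} + \frac{1}{7 - 261}} = \frac{1}{\frac{39578}{8136} + \frac{1}{-254}} = \frac{1}{39578 \cdot \frac{1}{8136} - \frac{1}{254}} = \frac{1}{\frac{19789}{4068} - \frac{1}{254}} = \frac{1}{\frac{2511169}{516636}} = \frac{516636}{2511169}$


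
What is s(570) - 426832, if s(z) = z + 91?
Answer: -426171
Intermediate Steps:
s(z) = 91 + z
s(570) - 426832 = (91 + 570) - 426832 = 661 - 426832 = -426171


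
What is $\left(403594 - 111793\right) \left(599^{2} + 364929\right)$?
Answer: $211185137730$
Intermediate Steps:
$\left(403594 - 111793\right) \left(599^{2} + 364929\right) = 291801 \left(358801 + 364929\right) = 291801 \cdot 723730 = 211185137730$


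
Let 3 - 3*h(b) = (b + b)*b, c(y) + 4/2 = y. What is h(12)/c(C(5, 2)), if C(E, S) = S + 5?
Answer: -19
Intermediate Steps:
C(E, S) = 5 + S
c(y) = -2 + y
h(b) = 1 - 2*b²/3 (h(b) = 1 - (b + b)*b/3 = 1 - 2*b*b/3 = 1 - 2*b²/3)
h(12)/c(C(5, 2)) = (1 - ⅔*12²)/(-2 + (5 + 2)) = (1 - ⅔*144)/(-2 + 7) = (1 - 96)/5 = -95*⅕ = -19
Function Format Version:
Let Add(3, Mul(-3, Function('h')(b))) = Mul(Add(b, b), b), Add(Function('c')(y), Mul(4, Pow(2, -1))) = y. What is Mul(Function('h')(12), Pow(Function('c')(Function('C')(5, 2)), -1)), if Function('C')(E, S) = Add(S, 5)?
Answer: -19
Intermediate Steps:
Function('C')(E, S) = Add(5, S)
Function('c')(y) = Add(-2, y)
Function('h')(b) = Add(1, Mul(Rational(-2, 3), Pow(b, 2))) (Function('h')(b) = Add(1, Mul(Rational(-1, 3), Mul(Add(b, b), b))) = Add(1, Mul(Rational(-1, 3), Mul(Mul(2, b), b))) = Add(1, Mul(Rational(-1, 3), Mul(2, Pow(b, 2)))) = Add(1, Mul(Rational(-2, 3), Pow(b, 2))))
Mul(Function('h')(12), Pow(Function('c')(Function('C')(5, 2)), -1)) = Mul(Add(1, Mul(Rational(-2, 3), Pow(12, 2))), Pow(Add(-2, Add(5, 2)), -1)) = Mul(Add(1, Mul(Rational(-2, 3), 144)), Pow(Add(-2, 7), -1)) = Mul(Add(1, -96), Pow(5, -1)) = Mul(-95, Rational(1, 5)) = -19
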